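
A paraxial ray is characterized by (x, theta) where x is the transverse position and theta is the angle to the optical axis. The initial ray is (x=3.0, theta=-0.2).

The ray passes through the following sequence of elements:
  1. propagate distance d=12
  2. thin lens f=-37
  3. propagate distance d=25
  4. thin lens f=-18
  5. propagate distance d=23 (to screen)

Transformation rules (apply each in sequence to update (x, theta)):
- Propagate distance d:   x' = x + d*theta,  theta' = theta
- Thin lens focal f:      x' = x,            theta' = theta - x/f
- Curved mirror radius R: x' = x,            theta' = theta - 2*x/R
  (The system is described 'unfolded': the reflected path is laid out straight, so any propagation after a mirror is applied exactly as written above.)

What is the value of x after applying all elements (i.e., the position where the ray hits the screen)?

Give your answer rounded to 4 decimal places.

Initial: x=3.0000 theta=-0.2000
After 1 (propagate distance d=12): x=0.6000 theta=-0.2000
After 2 (thin lens f=-37): x=0.6000 theta=-34/185 (≈-0.1838)
After 3 (propagate distance d=25): x=-739/185 (≈-3.9946) theta=-34/185 (≈-0.1838)
After 4 (thin lens f=-18): x=-739/185 (≈-3.9946) theta=-1351/3330 (≈-0.4057)
After 5 (propagate distance d=23 (to screen)): x=-8875/666 (≈-13.3258) theta=-1351/3330 (≈-0.4057)
Rounded to 4 decimal places: x = -13.3258

Answer: -13.3258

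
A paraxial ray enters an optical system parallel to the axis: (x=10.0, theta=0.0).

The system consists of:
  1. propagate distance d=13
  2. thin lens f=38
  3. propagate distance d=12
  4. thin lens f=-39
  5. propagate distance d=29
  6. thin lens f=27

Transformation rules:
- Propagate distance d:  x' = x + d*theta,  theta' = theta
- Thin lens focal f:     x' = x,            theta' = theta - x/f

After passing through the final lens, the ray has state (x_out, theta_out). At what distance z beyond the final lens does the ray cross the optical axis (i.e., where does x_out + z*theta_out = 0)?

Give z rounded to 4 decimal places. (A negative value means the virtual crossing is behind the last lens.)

Initial: x=10.0000 theta=0.0000
After 1 (propagate distance d=13): x=10.0000 theta=0.0000
After 2 (thin lens f=38): x=10.0000 theta=-5/19 (≈-0.2632)
After 3 (propagate distance d=12): x=130/19 (≈6.8421) theta=-5/19 (≈-0.2632)
After 4 (thin lens f=-39): x=130/19 (≈6.8421) theta=-5/57 (≈-0.0877)
After 5 (propagate distance d=29): x=245/57 (≈4.2982) theta=-5/57 (≈-0.0877)
After 6 (thin lens f=27): x=245/57 (≈4.2982) theta=-20/81 (≈-0.2469)
z_focus = -x_out/theta_out = -(245/57)/(-20/81) = 1323/76 ≈ 17.4079
Rounded to 4 decimal places: z = 17.4079

Answer: 17.4079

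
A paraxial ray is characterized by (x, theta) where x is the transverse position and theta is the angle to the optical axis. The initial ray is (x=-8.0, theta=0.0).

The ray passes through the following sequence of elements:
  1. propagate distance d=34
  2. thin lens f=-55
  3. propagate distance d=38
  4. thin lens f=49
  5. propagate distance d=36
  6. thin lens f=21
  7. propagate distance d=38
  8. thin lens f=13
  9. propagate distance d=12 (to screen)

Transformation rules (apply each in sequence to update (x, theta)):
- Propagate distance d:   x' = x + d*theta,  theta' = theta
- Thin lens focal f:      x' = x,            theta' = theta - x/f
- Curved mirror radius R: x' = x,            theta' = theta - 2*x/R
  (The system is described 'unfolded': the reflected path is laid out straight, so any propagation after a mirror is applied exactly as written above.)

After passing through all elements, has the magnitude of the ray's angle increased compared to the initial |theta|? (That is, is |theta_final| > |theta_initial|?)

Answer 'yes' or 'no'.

Answer: yes

Derivation:
Initial: x=-8.0000 theta=0.0000
After 1 (propagate distance d=34): x=-8.0000 theta=0.0000
After 2 (thin lens f=-55): x=-8.0000 theta=-8/55 (≈-0.1455)
After 3 (propagate distance d=38): x=-744/55 (≈-13.5273) theta=-8/55 (≈-0.1455)
After 4 (thin lens f=49): x=-744/55 (≈-13.5273) theta=32/245 (≈0.1306)
After 5 (propagate distance d=36): x=-23784/2695 (≈-8.8252) theta=32/245 (≈0.1306)
After 6 (thin lens f=21): x=-23784/2695 (≈-8.8252) theta=10392/18865 (≈0.5509)
After 7 (propagate distance d=38): x=228408/18865 (≈12.1075) theta=10392/18865 (≈0.5509)
After 8 (thin lens f=13): x=228408/18865 (≈12.1075) theta=-93312/245245 (≈-0.3805)
After 9 (propagate distance d=12 (to screen)): x=369912/49049 (≈7.5417) theta=-93312/245245 (≈-0.3805)
|theta_initial|=0.0000 |theta_final|=93312/245245 (≈0.3805) -> increased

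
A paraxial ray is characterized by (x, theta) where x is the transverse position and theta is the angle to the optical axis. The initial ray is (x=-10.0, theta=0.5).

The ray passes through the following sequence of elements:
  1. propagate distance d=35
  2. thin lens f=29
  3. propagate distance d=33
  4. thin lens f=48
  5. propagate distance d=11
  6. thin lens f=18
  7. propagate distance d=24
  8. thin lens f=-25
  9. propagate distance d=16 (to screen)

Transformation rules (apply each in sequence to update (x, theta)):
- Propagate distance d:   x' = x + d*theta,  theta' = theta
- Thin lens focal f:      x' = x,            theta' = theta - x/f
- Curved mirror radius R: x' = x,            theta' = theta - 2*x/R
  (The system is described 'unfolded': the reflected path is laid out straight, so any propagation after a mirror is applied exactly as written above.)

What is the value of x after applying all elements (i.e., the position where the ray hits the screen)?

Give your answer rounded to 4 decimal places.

Answer: -25.3995

Derivation:
Initial: x=-10.0000 theta=0.5000
After 1 (propagate distance d=35): x=7.5000 theta=0.5000
After 2 (thin lens f=29): x=7.5000 theta=7/29 (≈0.2414)
After 3 (propagate distance d=33): x=897/58 (≈15.4655) theta=7/29 (≈0.2414)
After 4 (thin lens f=48): x=897/58 (≈15.4655) theta=-75/928 (≈-0.0808)
After 5 (propagate distance d=11): x=13527/928 (≈14.5765) theta=-75/928 (≈-0.0808)
After 6 (thin lens f=18): x=13527/928 (≈14.5765) theta=-57/64 (≈-0.8906)
After 7 (propagate distance d=24): x=-6309/928 (≈-6.7985) theta=-57/64 (≈-0.8906)
After 8 (thin lens f=-25): x=-6309/928 (≈-6.7985) theta=-53943/46400 (≈-1.1626)
After 9 (propagate distance d=16 (to screen)): x=-589269/23200 (≈-25.3995) theta=-53943/46400 (≈-1.1626)
Rounded to 4 decimal places: x = -25.3995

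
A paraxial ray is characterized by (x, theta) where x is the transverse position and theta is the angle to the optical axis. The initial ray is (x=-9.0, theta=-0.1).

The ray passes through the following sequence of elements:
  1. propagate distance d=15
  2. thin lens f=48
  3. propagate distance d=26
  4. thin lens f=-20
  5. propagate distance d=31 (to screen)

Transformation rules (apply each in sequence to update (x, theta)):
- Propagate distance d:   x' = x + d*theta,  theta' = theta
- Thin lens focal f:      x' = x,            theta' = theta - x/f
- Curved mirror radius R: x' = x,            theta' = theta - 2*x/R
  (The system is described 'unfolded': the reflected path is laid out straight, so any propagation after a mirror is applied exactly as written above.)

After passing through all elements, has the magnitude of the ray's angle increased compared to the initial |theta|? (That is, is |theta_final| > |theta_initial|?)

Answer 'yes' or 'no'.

Answer: yes

Derivation:
Initial: x=-9.0000 theta=-0.1000
After 1 (propagate distance d=15): x=-10.5000 theta=-0.1000
After 2 (thin lens f=48): x=-10.5000 theta=19/160 (≈0.1188)
After 3 (propagate distance d=26): x=-7.4125 theta=19/160 (≈0.1188)
After 4 (thin lens f=-20): x=-7.4125 theta=-403/1600 (≈-0.2519)
After 5 (propagate distance d=31 (to screen)): x=-24353/1600 (≈-15.2206) theta=-403/1600 (≈-0.2519)
|theta_initial|=0.1000 |theta_final|=403/1600 (≈0.2519) -> increased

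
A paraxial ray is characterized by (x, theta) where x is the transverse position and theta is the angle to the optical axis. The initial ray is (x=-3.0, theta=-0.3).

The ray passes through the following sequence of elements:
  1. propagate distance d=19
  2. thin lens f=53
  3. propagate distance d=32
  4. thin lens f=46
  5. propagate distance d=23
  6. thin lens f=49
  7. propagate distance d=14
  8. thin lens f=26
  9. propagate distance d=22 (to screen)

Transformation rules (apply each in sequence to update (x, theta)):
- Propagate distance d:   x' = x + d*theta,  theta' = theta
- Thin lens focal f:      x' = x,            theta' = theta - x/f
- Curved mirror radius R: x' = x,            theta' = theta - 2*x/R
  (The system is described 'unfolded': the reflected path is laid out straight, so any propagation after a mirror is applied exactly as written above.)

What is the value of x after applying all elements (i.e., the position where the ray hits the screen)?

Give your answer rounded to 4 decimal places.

Answer: 6.8412

Derivation:
Initial: x=-3.0000 theta=-0.3000
After 1 (propagate distance d=19): x=-8.7000 theta=-0.3000
After 2 (thin lens f=53): x=-8.7000 theta=-36/265 (≈-0.1358)
After 3 (propagate distance d=32): x=-1383/106 (≈-13.0472) theta=-36/265 (≈-0.1358)
After 4 (thin lens f=46): x=-1383/106 (≈-13.0472) theta=3603/24380 (≈0.1478)
After 5 (propagate distance d=23): x=-10227/1060 (≈-9.6481) theta=3603/24380 (≈0.1478)
After 6 (thin lens f=49): x=-10227/1060 (≈-9.6481) theta=14706/42665 (≈0.3447)
After 7 (propagate distance d=14): x=-117573/24380 (≈-4.8225) theta=14706/42665 (≈0.3447)
After 8 (thin lens f=26): x=-117573/24380 (≈-4.8225) theta=470487/887432 (≈0.5302)
After 9 (propagate distance d=22 (to screen)): x=7588821/1109290 (≈6.8412) theta=470487/887432 (≈0.5302)
Rounded to 4 decimal places: x = 6.8412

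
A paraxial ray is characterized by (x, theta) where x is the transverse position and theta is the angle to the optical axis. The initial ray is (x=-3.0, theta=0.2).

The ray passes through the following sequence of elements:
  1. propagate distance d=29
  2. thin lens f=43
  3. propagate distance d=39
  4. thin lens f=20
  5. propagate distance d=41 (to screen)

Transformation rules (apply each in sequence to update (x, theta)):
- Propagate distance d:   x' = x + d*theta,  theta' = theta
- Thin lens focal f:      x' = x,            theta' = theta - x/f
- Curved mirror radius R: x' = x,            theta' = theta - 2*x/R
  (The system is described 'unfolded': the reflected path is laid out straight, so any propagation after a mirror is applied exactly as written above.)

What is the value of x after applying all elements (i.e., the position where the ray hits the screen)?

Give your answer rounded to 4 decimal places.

Initial: x=-3.0000 theta=0.2000
After 1 (propagate distance d=29): x=2.8000 theta=0.2000
After 2 (thin lens f=43): x=2.8000 theta=29/215 (≈0.1349)
After 3 (propagate distance d=39): x=1733/215 (≈8.0605) theta=29/215 (≈0.1349)
After 4 (thin lens f=20): x=1733/215 (≈8.0605) theta=-1153/4300 (≈-0.2681)
After 5 (propagate distance d=41 (to screen)): x=-12613/4300 (≈-2.9333) theta=-1153/4300 (≈-0.2681)
Rounded to 4 decimal places: x = -2.9333

Answer: -2.9333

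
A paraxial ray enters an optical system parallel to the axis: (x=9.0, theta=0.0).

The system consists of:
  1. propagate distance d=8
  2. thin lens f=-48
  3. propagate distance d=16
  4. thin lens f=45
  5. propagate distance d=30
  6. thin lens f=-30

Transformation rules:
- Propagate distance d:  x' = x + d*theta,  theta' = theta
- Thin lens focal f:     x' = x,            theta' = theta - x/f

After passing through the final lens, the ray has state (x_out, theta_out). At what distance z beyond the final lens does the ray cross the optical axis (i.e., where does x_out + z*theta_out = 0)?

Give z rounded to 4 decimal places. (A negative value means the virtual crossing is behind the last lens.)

Initial: x=9.0000 theta=0.0000
After 1 (propagate distance d=8): x=9.0000 theta=0.0000
After 2 (thin lens f=-48): x=9.0000 theta=0.1875
After 3 (propagate distance d=16): x=12.0000 theta=0.1875
After 4 (thin lens f=45): x=12.0000 theta=-19/240 (≈-0.0792)
After 5 (propagate distance d=30): x=9.6250 theta=-19/240 (≈-0.0792)
After 6 (thin lens f=-30): x=9.6250 theta=29/120 (≈0.2417)
z_focus = -x_out/theta_out = -(9.6250)/(29/120) = -1155/29 ≈ -39.8276
Rounded to 4 decimal places: z = -39.8276

Answer: -39.8276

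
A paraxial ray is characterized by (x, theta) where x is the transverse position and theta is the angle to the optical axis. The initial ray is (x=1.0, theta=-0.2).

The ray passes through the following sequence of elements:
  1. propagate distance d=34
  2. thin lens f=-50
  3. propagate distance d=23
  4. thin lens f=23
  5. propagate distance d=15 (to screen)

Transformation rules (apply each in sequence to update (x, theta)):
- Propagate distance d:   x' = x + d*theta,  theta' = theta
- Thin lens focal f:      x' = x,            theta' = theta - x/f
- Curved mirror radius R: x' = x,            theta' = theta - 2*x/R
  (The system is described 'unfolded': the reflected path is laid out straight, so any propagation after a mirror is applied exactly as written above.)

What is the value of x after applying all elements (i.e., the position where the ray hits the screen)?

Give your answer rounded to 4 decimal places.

Answer: -9.2854

Derivation:
Initial: x=1.0000 theta=-0.2000
After 1 (propagate distance d=34): x=-5.8000 theta=-0.2000
After 2 (thin lens f=-50): x=-5.8000 theta=-0.3160
After 3 (propagate distance d=23): x=-13.0680 theta=-0.3160
After 4 (thin lens f=23): x=-13.0680 theta=29/115 (≈0.2522)
After 5 (propagate distance d=15 (to screen)): x=-53391/5750 (≈-9.2854) theta=29/115 (≈0.2522)
Rounded to 4 decimal places: x = -9.2854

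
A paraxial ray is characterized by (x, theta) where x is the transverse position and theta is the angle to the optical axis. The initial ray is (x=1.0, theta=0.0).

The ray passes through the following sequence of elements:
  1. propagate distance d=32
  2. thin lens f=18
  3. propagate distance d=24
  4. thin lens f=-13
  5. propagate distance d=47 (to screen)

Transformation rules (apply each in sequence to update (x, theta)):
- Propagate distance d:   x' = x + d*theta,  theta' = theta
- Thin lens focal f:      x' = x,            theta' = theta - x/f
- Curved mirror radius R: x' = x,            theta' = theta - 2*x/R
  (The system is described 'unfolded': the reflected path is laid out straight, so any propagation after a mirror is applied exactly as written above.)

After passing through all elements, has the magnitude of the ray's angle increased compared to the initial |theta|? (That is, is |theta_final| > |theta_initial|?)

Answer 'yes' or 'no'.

Initial: x=1.0000 theta=0.0000
After 1 (propagate distance d=32): x=1.0000 theta=0.0000
After 2 (thin lens f=18): x=1.0000 theta=-1/18 (≈-0.0556)
After 3 (propagate distance d=24): x=-1/3 (≈-0.3333) theta=-1/18 (≈-0.0556)
After 4 (thin lens f=-13): x=-1/3 (≈-0.3333) theta=-19/234 (≈-0.0812)
After 5 (propagate distance d=47 (to screen)): x=-971/234 (≈-4.1496) theta=-19/234 (≈-0.0812)
|theta_initial|=0.0000 |theta_final|=19/234 (≈0.0812) -> increased

Answer: yes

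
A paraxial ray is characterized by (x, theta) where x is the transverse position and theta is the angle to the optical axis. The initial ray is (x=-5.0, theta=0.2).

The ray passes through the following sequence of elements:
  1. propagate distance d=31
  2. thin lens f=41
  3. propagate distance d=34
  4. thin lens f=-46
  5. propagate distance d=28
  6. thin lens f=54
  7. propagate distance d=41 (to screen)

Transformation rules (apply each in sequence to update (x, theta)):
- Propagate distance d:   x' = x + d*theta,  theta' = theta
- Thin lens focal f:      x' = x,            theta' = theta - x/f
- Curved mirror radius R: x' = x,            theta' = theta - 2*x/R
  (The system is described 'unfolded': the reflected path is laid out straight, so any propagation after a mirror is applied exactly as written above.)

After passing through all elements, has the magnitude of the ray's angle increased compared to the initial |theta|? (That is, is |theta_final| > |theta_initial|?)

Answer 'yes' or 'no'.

Initial: x=-5.0000 theta=0.2000
After 1 (propagate distance d=31): x=1.2000 theta=0.2000
After 2 (thin lens f=41): x=1.2000 theta=7/41 (≈0.1707)
After 3 (propagate distance d=34): x=1436/205 (≈7.0049) theta=7/41 (≈0.1707)
After 4 (thin lens f=-46): x=1436/205 (≈7.0049) theta=1523/4715 (≈0.3230)
After 5 (propagate distance d=28): x=75672/4715 (≈16.0492) theta=1523/4715 (≈0.3230)
After 6 (thin lens f=54): x=75672/4715 (≈16.0492) theta=73/2829 (≈0.0258)
After 7 (propagate distance d=41 (to screen)): x=241981/14145 (≈17.1072) theta=73/2829 (≈0.0258)
|theta_initial|=0.2000 |theta_final|=73/2829 (≈0.0258) -> not increased

Answer: no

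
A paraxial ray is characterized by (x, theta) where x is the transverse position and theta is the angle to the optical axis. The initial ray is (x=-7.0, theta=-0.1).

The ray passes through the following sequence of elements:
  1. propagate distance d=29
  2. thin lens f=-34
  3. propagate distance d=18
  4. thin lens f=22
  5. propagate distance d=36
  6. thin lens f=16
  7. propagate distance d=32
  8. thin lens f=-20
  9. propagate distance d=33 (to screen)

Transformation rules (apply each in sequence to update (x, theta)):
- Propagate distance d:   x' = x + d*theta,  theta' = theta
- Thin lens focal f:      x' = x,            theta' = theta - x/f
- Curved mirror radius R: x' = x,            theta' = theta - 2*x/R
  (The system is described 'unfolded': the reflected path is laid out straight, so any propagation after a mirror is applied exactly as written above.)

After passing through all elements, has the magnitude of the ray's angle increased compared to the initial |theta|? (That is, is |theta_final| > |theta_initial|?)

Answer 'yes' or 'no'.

Initial: x=-7.0000 theta=-0.1000
After 1 (propagate distance d=29): x=-9.9000 theta=-0.1000
After 2 (thin lens f=-34): x=-9.9000 theta=-133/340 (≈-0.3912)
After 3 (propagate distance d=18): x=-288/17 (≈-16.9412) theta=-133/340 (≈-0.3912)
After 4 (thin lens f=22): x=-288/17 (≈-16.9412) theta=1417/3740 (≈0.3789)
After 5 (propagate distance d=36): x=-3087/935 (≈-3.3016) theta=1417/3740 (≈0.3789)
After 6 (thin lens f=16): x=-3087/935 (≈-3.3016) theta=103/176 (≈0.5852)
After 7 (propagate distance d=32): x=14423/935 (≈15.4257) theta=103/176 (≈0.5852)
After 8 (thin lens f=-20): x=14423/935 (≈15.4257) theta=101467/74800 (≈1.3565)
After 9 (propagate distance d=33 (to screen)): x=4502251/74800 (≈60.1905) theta=101467/74800 (≈1.3565)
|theta_initial|=0.1000 |theta_final|=101467/74800 (≈1.3565) -> increased

Answer: yes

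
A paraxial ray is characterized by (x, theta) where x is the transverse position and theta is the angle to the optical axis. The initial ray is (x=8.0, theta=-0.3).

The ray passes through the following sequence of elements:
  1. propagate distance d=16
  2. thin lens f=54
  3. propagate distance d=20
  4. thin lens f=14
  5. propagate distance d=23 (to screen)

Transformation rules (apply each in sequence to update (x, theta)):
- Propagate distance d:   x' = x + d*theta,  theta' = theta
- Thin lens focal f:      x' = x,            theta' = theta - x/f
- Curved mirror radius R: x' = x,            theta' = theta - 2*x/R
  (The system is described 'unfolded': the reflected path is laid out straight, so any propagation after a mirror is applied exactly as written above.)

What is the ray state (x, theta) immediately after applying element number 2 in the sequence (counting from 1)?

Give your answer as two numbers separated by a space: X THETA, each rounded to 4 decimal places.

Answer: 3.2000 -0.3593

Derivation:
Initial: x=8.0000 theta=-0.3000
After 1 (propagate distance d=16): x=3.2000 theta=-0.3000
After 2 (thin lens f=54): x=3.2000 theta=-97/270 (≈-0.3593)
Rounded to 4 decimal places: x = 3.2000, theta = -0.3593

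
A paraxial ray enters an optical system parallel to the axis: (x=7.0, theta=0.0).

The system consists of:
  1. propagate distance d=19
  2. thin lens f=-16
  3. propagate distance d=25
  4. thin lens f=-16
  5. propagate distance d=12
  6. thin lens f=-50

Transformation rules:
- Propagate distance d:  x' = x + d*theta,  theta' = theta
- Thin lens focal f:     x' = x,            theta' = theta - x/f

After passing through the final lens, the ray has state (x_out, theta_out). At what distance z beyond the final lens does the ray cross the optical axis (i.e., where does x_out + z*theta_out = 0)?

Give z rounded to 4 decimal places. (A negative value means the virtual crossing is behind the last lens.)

Initial: x=7.0000 theta=0.0000
After 1 (propagate distance d=19): x=7.0000 theta=0.0000
After 2 (thin lens f=-16): x=7.0000 theta=0.4375
After 3 (propagate distance d=25): x=17.9375 theta=0.4375
After 4 (thin lens f=-16): x=17.9375 theta=399/256 (≈1.5586)
After 5 (propagate distance d=12): x=2345/64 (≈36.6406) theta=399/256 (≈1.5586)
After 6 (thin lens f=-50): x=2345/64 (≈36.6406) theta=2933/1280 (≈2.2914)
z_focus = -x_out/theta_out = -(2345/64)/(2933/1280) = -6700/419 ≈ -15.9905
Rounded to 4 decimal places: z = -15.9905

Answer: -15.9905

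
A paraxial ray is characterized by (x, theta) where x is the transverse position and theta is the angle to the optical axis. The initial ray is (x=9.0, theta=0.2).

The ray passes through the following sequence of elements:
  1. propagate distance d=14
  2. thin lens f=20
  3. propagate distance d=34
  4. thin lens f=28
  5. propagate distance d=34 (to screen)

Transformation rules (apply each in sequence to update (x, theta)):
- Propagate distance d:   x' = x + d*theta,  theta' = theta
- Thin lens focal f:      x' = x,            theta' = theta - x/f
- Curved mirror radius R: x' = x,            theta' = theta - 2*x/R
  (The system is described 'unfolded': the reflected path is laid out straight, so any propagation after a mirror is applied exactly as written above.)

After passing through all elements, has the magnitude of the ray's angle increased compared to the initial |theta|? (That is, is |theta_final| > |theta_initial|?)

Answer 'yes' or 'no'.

Initial: x=9.0000 theta=0.2000
After 1 (propagate distance d=14): x=11.8000 theta=0.2000
After 2 (thin lens f=20): x=11.8000 theta=-0.3900
After 3 (propagate distance d=34): x=-1.4600 theta=-0.3900
After 4 (thin lens f=28): x=-1.4600 theta=-473/1400 (≈-0.3379)
After 5 (propagate distance d=34 (to screen)): x=-9063/700 (≈-12.9471) theta=-473/1400 (≈-0.3379)
|theta_initial|=0.2000 |theta_final|=473/1400 (≈0.3379) -> increased

Answer: yes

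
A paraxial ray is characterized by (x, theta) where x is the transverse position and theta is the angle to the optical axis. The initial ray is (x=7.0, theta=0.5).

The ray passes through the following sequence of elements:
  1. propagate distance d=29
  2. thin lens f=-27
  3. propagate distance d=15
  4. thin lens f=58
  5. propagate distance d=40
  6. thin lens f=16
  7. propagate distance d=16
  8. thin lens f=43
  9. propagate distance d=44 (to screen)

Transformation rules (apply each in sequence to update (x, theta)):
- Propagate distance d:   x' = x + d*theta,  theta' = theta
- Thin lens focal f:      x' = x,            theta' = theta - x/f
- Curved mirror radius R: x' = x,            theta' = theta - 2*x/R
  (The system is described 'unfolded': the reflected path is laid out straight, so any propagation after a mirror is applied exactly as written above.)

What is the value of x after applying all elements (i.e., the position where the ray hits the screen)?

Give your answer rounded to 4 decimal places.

Initial: x=7.0000 theta=0.5000
After 1 (propagate distance d=29): x=21.5000 theta=0.5000
After 2 (thin lens f=-27): x=21.5000 theta=35/27 (≈1.2963)
After 3 (propagate distance d=15): x=737/18 (≈40.9444) theta=35/27 (≈1.2963)
After 4 (thin lens f=58): x=737/18 (≈40.9444) theta=1849/3132 (≈0.5904)
After 5 (propagate distance d=40): x=101099/1566 (≈64.5587) theta=1849/3132 (≈0.5904)
After 6 (thin lens f=16): x=101099/1566 (≈64.5587) theta=-28769/8352 (≈-3.4446)
After 7 (propagate distance d=16): x=7396/783 (≈9.4457) theta=-28769/8352 (≈-3.4446)
After 8 (thin lens f=43): x=7396/783 (≈9.4457) theta=-91811/25056 (≈-3.6642)
After 9 (propagate distance d=44 (to screen)): x=-950753/6264 (≈-151.7805) theta=-91811/25056 (≈-3.6642)
Rounded to 4 decimal places: x = -151.7805

Answer: -151.7805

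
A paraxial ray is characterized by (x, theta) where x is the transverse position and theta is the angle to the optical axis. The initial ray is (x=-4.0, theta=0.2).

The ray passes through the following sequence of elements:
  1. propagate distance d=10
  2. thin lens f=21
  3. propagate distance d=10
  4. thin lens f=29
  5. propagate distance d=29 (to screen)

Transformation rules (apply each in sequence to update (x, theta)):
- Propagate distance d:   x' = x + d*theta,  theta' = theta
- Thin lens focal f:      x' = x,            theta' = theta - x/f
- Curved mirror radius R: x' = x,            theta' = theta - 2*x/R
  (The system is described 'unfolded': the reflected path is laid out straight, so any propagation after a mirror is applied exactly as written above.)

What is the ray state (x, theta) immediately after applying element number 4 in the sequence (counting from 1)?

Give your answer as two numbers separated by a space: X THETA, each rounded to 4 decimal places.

Initial: x=-4.0000 theta=0.2000
After 1 (propagate distance d=10): x=-2.0000 theta=0.2000
After 2 (thin lens f=21): x=-2.0000 theta=31/105 (≈0.2952)
After 3 (propagate distance d=10): x=20/21 (≈0.9524) theta=31/105 (≈0.2952)
After 4 (thin lens f=29): x=20/21 (≈0.9524) theta=799/3045 (≈0.2624)
Rounded to 4 decimal places: x = 0.9524, theta = 0.2624

Answer: 0.9524 0.2624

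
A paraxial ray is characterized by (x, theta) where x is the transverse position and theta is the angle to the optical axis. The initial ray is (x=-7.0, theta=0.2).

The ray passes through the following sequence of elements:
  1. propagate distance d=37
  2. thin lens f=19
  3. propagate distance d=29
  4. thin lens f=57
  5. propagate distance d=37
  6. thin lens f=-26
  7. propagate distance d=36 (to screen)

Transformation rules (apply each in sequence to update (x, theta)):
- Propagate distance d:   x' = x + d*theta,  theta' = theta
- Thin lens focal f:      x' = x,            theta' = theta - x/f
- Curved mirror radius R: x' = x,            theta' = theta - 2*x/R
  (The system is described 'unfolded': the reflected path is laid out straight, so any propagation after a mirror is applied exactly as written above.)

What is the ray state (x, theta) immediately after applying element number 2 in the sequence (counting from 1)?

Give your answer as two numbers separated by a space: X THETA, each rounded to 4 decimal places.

Initial: x=-7.0000 theta=0.2000
After 1 (propagate distance d=37): x=0.4000 theta=0.2000
After 2 (thin lens f=19): x=0.4000 theta=17/95 (≈0.1789)
Rounded to 4 decimal places: x = 0.4000, theta = 0.1789

Answer: 0.4000 0.1789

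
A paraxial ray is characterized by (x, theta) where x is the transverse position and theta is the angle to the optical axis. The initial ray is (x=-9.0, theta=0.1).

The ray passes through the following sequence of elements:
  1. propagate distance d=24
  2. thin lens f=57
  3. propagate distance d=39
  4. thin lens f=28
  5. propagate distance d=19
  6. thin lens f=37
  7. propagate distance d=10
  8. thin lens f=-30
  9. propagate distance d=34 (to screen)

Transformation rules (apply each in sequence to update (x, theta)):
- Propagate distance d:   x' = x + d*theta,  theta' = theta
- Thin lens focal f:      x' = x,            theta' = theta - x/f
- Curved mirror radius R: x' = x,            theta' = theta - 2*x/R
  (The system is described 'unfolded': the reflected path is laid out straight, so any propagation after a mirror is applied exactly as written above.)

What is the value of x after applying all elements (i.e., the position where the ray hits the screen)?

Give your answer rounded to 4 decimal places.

Initial: x=-9.0000 theta=0.1000
After 1 (propagate distance d=24): x=-6.6000 theta=0.1000
After 2 (thin lens f=57): x=-6.6000 theta=41/190 (≈0.2158)
After 3 (propagate distance d=39): x=69/38 (≈1.8158) theta=41/190 (≈0.2158)
After 4 (thin lens f=28): x=69/38 (≈1.8158) theta=803/5320 (≈0.1509)
After 5 (propagate distance d=19): x=24917/5320 (≈4.6836) theta=803/5320 (≈0.1509)
After 6 (thin lens f=37): x=24917/5320 (≈4.6836) theta=2397/98420 (≈0.0244)
After 7 (propagate distance d=10): x=969869/196840 (≈4.9272) theta=2397/98420 (≈0.0244)
After 8 (thin lens f=-30): x=969869/196840 (≈4.9272) theta=1113689/5905200 (≈0.1886)
After 9 (propagate distance d=34 (to screen)): x=1195741/105450 (≈11.3394) theta=1113689/5905200 (≈0.1886)
Rounded to 4 decimal places: x = 11.3394

Answer: 11.3394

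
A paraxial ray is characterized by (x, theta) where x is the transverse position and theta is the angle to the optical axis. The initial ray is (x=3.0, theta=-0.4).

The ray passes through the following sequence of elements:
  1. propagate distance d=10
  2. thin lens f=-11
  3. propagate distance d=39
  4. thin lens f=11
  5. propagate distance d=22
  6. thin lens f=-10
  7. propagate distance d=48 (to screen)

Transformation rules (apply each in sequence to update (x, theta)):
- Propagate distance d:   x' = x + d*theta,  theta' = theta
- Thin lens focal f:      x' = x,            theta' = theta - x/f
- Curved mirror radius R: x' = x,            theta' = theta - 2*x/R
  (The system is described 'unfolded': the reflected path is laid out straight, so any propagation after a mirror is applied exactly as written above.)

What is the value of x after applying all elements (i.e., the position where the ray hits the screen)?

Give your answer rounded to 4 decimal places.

Answer: 118.5474

Derivation:
Initial: x=3.0000 theta=-0.4000
After 1 (propagate distance d=10): x=-1.0000 theta=-0.4000
After 2 (thin lens f=-11): x=-1.0000 theta=-27/55 (≈-0.4909)
After 3 (propagate distance d=39): x=-1108/55 (≈-20.1455) theta=-27/55 (≈-0.4909)
After 4 (thin lens f=11): x=-1108/55 (≈-20.1455) theta=811/605 (≈1.3405)
After 5 (propagate distance d=22): x=514/55 (≈9.3455) theta=811/605 (≈1.3405)
After 6 (thin lens f=-10): x=514/55 (≈9.3455) theta=6882/3025 (≈2.2750)
After 7 (propagate distance d=48 (to screen)): x=358606/3025 (≈118.5474) theta=6882/3025 (≈2.2750)
Rounded to 4 decimal places: x = 118.5474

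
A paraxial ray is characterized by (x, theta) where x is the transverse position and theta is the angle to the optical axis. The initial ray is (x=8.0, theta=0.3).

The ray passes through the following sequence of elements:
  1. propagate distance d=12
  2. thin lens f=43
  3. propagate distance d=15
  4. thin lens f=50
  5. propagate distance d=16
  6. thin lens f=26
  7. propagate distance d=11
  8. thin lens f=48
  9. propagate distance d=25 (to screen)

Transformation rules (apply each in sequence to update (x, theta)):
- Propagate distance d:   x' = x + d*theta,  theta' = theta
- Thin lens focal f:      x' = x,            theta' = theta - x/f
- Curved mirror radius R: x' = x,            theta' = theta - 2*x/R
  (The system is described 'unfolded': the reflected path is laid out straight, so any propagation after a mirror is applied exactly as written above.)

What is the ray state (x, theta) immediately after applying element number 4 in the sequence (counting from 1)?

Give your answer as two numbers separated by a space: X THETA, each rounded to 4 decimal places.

Answer: 12.0535 -0.2108

Derivation:
Initial: x=8.0000 theta=0.3000
After 1 (propagate distance d=12): x=11.6000 theta=0.3000
After 2 (thin lens f=43): x=11.6000 theta=13/430 (≈0.0302)
After 3 (propagate distance d=15): x=5183/430 (≈12.0535) theta=13/430 (≈0.0302)
After 4 (thin lens f=50): x=5183/430 (≈12.0535) theta=-4533/21500 (≈-0.2108)
Rounded to 4 decimal places: x = 12.0535, theta = -0.2108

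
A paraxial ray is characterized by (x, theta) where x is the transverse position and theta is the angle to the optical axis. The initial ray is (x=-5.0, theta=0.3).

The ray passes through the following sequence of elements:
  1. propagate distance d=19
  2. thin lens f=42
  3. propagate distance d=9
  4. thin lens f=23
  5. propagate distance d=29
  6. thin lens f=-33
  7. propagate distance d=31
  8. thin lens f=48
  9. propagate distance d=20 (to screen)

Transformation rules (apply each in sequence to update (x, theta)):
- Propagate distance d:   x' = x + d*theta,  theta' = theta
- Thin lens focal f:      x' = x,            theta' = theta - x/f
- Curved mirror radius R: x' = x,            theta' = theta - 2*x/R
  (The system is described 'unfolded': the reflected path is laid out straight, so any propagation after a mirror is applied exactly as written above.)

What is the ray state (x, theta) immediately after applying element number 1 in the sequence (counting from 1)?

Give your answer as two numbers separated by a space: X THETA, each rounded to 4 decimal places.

Answer: 0.7000 0.3000

Derivation:
Initial: x=-5.0000 theta=0.3000
After 1 (propagate distance d=19): x=0.7000 theta=0.3000
Rounded to 4 decimal places: x = 0.7000, theta = 0.3000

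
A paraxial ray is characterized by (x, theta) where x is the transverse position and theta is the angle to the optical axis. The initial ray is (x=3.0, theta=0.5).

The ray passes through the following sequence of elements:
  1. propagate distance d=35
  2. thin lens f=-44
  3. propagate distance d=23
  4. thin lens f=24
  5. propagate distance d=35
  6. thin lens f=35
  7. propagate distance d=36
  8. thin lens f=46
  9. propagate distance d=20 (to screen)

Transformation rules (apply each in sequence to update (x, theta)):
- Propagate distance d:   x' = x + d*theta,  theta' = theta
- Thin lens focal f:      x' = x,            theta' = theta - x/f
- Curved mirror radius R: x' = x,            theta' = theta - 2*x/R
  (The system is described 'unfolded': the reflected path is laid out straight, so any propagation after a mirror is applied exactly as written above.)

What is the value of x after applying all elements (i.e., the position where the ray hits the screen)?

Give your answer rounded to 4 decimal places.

Initial: x=3.0000 theta=0.5000
After 1 (propagate distance d=35): x=20.5000 theta=0.5000
After 2 (thin lens f=-44): x=20.5000 theta=85/88 (≈0.9659)
After 3 (propagate distance d=23): x=3759/88 (≈42.7159) theta=85/88 (≈0.9659)
After 4 (thin lens f=24): x=3759/88 (≈42.7159) theta=-573/704 (≈-0.8139)
After 5 (propagate distance d=35): x=10017/704 (≈14.2287) theta=-573/704 (≈-0.8139)
After 6 (thin lens f=35): x=10017/704 (≈14.2287) theta=-537/440 (≈-1.2205)
After 7 (propagate distance d=36): x=-104571/3520 (≈-29.7077) theta=-537/440 (≈-1.2205)
After 8 (thin lens f=46): x=-104571/3520 (≈-29.7077) theta=-18609/32384 (≈-0.5746)
After 9 (propagate distance d=20 (to screen)): x=-3335583/80960 (≈-41.2004) theta=-18609/32384 (≈-0.5746)
Rounded to 4 decimal places: x = -41.2004

Answer: -41.2004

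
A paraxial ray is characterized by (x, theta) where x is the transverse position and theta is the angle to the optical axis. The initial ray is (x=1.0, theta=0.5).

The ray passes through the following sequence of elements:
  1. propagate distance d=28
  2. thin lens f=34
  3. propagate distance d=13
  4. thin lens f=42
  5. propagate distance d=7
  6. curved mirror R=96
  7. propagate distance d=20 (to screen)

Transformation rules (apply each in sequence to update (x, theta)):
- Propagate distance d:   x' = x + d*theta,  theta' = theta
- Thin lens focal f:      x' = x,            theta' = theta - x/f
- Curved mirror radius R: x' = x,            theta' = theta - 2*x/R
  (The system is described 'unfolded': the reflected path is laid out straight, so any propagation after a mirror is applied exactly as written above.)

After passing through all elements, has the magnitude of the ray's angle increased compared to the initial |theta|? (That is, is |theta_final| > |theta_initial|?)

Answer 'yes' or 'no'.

Answer: yes

Derivation:
Initial: x=1.0000 theta=0.5000
After 1 (propagate distance d=28): x=15.0000 theta=0.5000
After 2 (thin lens f=34): x=15.0000 theta=1/17 (≈0.0588)
After 3 (propagate distance d=13): x=268/17 (≈15.7647) theta=1/17 (≈0.0588)
After 4 (thin lens f=42): x=268/17 (≈15.7647) theta=-113/357 (≈-0.3165)
After 5 (propagate distance d=7): x=691/51 (≈13.5490) theta=-113/357 (≈-0.3165)
After 6 (curved mirror R=96): x=691/51 (≈13.5490) theta=-10261/17136 (≈-0.5988)
After 7 (propagate distance d=20 (to screen)): x=6739/4284 (≈1.5731) theta=-10261/17136 (≈-0.5988)
|theta_initial|=0.5000 |theta_final|=10261/17136 (≈0.5988) -> increased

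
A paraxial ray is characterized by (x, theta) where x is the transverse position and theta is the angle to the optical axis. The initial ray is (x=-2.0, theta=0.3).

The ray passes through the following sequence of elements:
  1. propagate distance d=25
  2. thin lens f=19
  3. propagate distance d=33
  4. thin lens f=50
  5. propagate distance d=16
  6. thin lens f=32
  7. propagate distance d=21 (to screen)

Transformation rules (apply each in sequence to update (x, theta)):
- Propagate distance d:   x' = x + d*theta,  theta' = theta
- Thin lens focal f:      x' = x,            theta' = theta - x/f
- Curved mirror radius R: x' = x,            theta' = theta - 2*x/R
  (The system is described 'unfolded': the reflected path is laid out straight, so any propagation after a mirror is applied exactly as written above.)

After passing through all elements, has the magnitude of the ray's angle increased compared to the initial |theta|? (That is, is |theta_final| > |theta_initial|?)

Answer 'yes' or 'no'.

Initial: x=-2.0000 theta=0.3000
After 1 (propagate distance d=25): x=5.5000 theta=0.3000
After 2 (thin lens f=19): x=5.5000 theta=1/95 (≈0.0105)
After 3 (propagate distance d=33): x=1111/190 (≈5.8474) theta=1/95 (≈0.0105)
After 4 (thin lens f=50): x=1111/190 (≈5.8474) theta=-1011/9500 (≈-0.1064)
After 5 (propagate distance d=16): x=19687/4750 (≈4.1446) theta=-1011/9500 (≈-0.1064)
After 6 (thin lens f=32): x=19687/4750 (≈4.1446) theta=-35863/152000 (≈-0.2359)
After 7 (propagate distance d=21 (to screen)): x=-6481/8000 (≈-0.8101) theta=-35863/152000 (≈-0.2359)
|theta_initial|=0.3000 |theta_final|=35863/152000 (≈0.2359) -> not increased

Answer: no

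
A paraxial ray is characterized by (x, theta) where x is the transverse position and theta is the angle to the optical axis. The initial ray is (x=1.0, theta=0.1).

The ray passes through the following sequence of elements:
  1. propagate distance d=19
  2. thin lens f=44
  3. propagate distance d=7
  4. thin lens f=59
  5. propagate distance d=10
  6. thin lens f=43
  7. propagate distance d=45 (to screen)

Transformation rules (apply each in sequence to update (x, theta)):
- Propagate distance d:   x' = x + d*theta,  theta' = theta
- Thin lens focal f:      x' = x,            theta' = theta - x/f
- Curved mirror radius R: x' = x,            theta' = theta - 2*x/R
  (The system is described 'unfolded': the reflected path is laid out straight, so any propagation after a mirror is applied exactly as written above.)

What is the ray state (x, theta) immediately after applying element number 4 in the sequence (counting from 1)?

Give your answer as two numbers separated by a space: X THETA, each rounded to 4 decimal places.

Initial: x=1.0000 theta=0.1000
After 1 (propagate distance d=19): x=2.9000 theta=0.1000
After 2 (thin lens f=44): x=2.9000 theta=3/88 (≈0.0341)
After 3 (propagate distance d=7): x=1381/440 (≈3.1386) theta=3/88 (≈0.0341)
After 4 (thin lens f=59): x=1381/440 (≈3.1386) theta=-62/3245 (≈-0.0191)
Rounded to 4 decimal places: x = 3.1386, theta = -0.0191

Answer: 3.1386 -0.0191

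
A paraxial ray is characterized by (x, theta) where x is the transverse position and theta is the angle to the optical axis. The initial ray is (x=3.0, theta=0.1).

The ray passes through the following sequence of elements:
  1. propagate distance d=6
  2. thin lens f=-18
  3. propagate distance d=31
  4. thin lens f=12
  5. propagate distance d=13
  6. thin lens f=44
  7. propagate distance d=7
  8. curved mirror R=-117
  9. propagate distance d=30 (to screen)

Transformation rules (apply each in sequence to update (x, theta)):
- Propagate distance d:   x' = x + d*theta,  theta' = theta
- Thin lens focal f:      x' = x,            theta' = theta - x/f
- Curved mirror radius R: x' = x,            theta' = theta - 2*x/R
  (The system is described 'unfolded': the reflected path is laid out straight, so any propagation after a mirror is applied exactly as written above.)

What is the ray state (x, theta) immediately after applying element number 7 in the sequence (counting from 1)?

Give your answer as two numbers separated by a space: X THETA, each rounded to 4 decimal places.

Initial: x=3.0000 theta=0.1000
After 1 (propagate distance d=6): x=3.6000 theta=0.1000
After 2 (thin lens f=-18): x=3.6000 theta=0.3000
After 3 (propagate distance d=31): x=12.9000 theta=0.3000
After 4 (thin lens f=12): x=12.9000 theta=-0.7750
After 5 (propagate distance d=13): x=2.8250 theta=-0.7750
After 6 (thin lens f=44): x=2.8250 theta=-1477/1760 (≈-0.8392)
After 7 (propagate distance d=7): x=-5367/1760 (≈-3.0494) theta=-1477/1760 (≈-0.8392)
Rounded to 4 decimal places: x = -3.0494, theta = -0.8392

Answer: -3.0494 -0.8392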